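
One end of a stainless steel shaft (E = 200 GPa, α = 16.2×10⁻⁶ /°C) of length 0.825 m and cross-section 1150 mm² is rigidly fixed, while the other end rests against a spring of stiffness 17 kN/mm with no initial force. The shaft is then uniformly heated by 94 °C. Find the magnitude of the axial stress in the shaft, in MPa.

If the spring were absent the shaft would lengthen by αΔT L = 16.2×10⁻⁶ × 94 × 825 = 1.256 mm.
With a force P in the spring, the elastic change of the shaft is PL/(AE) and that of the spring is P/k; compatibility requires their sum to equal δ_free.
P [ L/(AE) + 1/k ] = δ_free → P [ 825/(1150×200×10³) + 1/(17×10³) ] = 1.256.
P = 1.256 / 6.241×10⁻⁵ = 20130 N.
σ = P/A = 20130/1150 = 17.5 MPa.

σ ≈ 17.5 MPa (compressive)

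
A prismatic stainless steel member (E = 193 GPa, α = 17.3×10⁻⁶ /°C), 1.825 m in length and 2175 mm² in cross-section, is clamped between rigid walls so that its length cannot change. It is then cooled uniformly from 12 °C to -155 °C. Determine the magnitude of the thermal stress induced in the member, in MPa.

σ ≈ 558 MPa (tensile)

Because both ends are immovable the net strain is zero, and the suppressed thermal strain is αΔT = 17.3×10⁻⁶ × 167 = 2889.1×10⁻⁶.
σ = EαΔT = 193×10³ × 17.3×10⁻⁶ × 167 = 557.6 MPa (tensile; the member is trying to contract).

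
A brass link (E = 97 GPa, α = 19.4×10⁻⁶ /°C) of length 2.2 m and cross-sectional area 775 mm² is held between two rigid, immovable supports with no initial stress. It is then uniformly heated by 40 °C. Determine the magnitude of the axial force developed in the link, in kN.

P ≈ 58.3 kN (compressive)

Full restraint means ε = 0, so the stress is σ = EαΔT = 97×10³ × 19.4×10⁻⁶ × 40 = 75.27 MPa.
Then P = σA = 75.27 × 775 mm² = 58.34 kN, compressive.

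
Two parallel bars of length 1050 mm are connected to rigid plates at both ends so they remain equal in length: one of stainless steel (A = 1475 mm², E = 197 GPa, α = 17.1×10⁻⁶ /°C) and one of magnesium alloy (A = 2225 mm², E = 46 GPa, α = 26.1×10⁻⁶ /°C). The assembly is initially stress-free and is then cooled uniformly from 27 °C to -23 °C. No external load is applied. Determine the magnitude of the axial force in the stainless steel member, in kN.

P ≈ 34.1 kN (compressive in the stainless steel)

Both members must finish at the same length. With the larger α, the magnesium alloy tends to over-contract; the plates restrain it, putting the magnesium alloy in tension and the stainless steel in compression. With no external load the two internal forces are equal and opposite, magnitude P.
Compatibility of the two members (thermal + elastic change equal): (α₁ − α₂)ΔT = P·[1/(A₁E₁) + 1/(A₂E₂)].
|α₁ − α₂|·ΔT = 9×10⁻⁶ × 50 = 0.00045.
1/(A₁E₁) + 1/(A₂E₂) = 1/(1475×197×10³) + 1/(2225×46×10³) = 1.321×10⁻⁸ N⁻¹.
So P = 0.00045 / 1.321×10⁻⁸ = 34.06 kN.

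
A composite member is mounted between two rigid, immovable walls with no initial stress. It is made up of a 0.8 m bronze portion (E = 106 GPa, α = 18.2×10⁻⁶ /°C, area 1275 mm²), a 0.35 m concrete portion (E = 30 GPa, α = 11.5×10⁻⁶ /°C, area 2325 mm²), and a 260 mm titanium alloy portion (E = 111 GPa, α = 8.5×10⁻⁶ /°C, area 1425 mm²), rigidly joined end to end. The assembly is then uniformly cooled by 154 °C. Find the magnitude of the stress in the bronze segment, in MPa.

With the walls removed the bar would change length by δ_free = Σ αᵢΔT Lᵢ = 18.2×10⁻⁶×154×800 + 11.5×10⁻⁶×154×350 + 8.5×10⁻⁶×154×260 = 3.202 mm.
The walls prevent any net length change, so an axial force P (same in every segment) develops. Compatibility: P · Σ Lᵢ/(AᵢEᵢ) = δ_free.
Σ Lᵢ/(AᵢEᵢ) = 800/(1275×106×10³) + 350/(2325×30×10³) + 260/(1425×111×10³) = 1.258×10⁻⁵ mm/N.
Hence P = δ_free / Σ(L/AE) = 3.202/1.258×10⁻⁵ = 254.5 kN (tensile).
σ_{bronze} = P / A = 254500 / 1275 = 199.6 MPa.

σ ≈ 200 MPa (tensile)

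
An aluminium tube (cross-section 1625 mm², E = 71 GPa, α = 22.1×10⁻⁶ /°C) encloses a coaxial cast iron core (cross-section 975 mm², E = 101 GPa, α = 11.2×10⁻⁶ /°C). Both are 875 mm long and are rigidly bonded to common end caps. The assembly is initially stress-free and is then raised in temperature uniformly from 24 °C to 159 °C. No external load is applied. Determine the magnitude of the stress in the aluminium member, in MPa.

σ ≈ 48.1 MPa (compressive)

Both members must finish at the same length. With the larger α, the aluminium tends to over-expand; the plates restrain it, putting the aluminium in compression and the cast iron in tension. With no external load the two internal forces are equal and opposite, magnitude P.
Compatibility of the two members (thermal + elastic change equal): (α₁ − α₂)ΔT = P·[1/(A₁E₁) + 1/(A₂E₂)].
|α₁ − α₂|·ΔT = 10.9×10⁻⁶ × 135 = 0.001472.
1/(A₁E₁) + 1/(A₂E₂) = 1/(1625×71×10³) + 1/(975×101×10³) = 1.882×10⁻⁸ N⁻¹.
So P = 0.001472 / 1.882×10⁻⁸ = 78.18 kN.
σ_{aluminium} = P/A₁ = 78180/1625 = 48.11 MPa, compressive.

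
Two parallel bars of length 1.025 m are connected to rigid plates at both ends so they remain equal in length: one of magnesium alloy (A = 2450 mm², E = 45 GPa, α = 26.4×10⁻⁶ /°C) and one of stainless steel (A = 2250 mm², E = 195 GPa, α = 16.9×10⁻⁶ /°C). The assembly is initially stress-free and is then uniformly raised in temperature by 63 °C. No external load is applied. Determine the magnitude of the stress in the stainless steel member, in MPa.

Both members must finish at the same length. With the larger α, the magnesium alloy tends to over-expand; the plates restrain it, putting the magnesium alloy in compression and the stainless steel in tension. With no external load the two internal forces are equal and opposite, magnitude P.
Compatibility of the two members (thermal + elastic change equal): (α₁ − α₂)ΔT = P·[1/(A₁E₁) + 1/(A₂E₂)].
|α₁ − α₂|·ΔT = 9.5×10⁻⁶ × 63 = 0.0005985.
1/(A₁E₁) + 1/(A₂E₂) = 1/(2450×45×10³) + 1/(2250×195×10³) = 1.135×10⁻⁸ N⁻¹.
P = 0.0005985 / 1.135×10⁻⁸ = 52730 N = 52.73 kN.
σ_{stainless steel} = P/A₂ = 52730/2250 = 23.44 MPa, tensile.

σ ≈ 23.4 MPa (tensile)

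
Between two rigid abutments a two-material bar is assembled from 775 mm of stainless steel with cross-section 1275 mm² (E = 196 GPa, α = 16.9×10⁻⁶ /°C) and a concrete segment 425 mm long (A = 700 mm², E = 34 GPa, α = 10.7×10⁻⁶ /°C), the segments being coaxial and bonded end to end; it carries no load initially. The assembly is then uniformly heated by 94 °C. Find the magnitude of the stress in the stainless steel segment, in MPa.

Free thermal expansion of the whole bar: Σ αᵢΔT Lᵢ = 16.9×10⁻⁶×94×775 + 10.7×10⁻⁶×94×425 = 1.659 mm.
The rigid supports impose zero overall length change; the single axial force P common to all segments must satisfy P Σ Lᵢ/(AᵢEᵢ) = δ_free.
Σ Lᵢ/(AᵢEᵢ) = 775/(1275×196×10³) + 425/(700×34×10³) = 2.096×10⁻⁵ mm/N.
P = 1.659 / 2.096×10⁻⁵ = 79140 N = 79.14 kN, compressive.
σ_{stainless steel} = P / A = 79140 / 1275 = 62.07 MPa.

σ ≈ 62.1 MPa (compressive)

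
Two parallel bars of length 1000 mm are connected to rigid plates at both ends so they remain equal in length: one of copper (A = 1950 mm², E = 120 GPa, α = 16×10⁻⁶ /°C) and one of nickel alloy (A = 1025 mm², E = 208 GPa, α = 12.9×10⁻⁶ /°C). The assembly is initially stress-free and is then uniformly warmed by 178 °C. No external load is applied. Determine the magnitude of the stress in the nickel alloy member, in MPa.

σ ≈ 60.1 MPa (tensile)

The copper has the larger α, so on heating it would change length more than the nickel alloy if both were free. The rigid plates force a common final length, so the copper is put into compression and the nickel alloy into tension, with equal and opposite forces P (no external load).
Setting the final lengths equal and cancelling L: (α₁ − α₂)ΔT = P/(A₁E₁) + P/(A₂E₂).
|α₁ − α₂|·ΔT = 3.1×10⁻⁶ × 178 = 0.0005518.
1/(A₁E₁) + 1/(A₂E₂) = 1/(1950×120×10³) + 1/(1025×208×10³) = 8.964×10⁻⁹ N⁻¹.
P = 0.0005518 / 8.964×10⁻⁹ = 61560 N = 61.56 kN.
σ_{nickel alloy} = P/A₂ = 61560/1025 = 60.06 MPa, tensile.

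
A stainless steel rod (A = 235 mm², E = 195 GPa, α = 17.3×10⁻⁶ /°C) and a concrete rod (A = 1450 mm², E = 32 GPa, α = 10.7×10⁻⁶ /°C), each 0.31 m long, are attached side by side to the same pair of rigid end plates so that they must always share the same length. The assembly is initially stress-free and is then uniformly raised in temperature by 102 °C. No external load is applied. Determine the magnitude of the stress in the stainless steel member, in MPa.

The stainless steel has the larger α, so on heating it would change length more than the concrete if both were free. The rigid plates force a common final length, so the stainless steel is put into compression and the concrete into tension, with equal and opposite forces P (no external load).
Setting the final lengths equal and cancelling L: (α₁ − α₂)ΔT = P/(A₁E₁) + P/(A₂E₂).
|α₁ − α₂|·ΔT = 6.6×10⁻⁶ × 102 = 0.0006732.
1/(A₁E₁) + 1/(A₂E₂) = 1/(235×195×10³) + 1/(1450×32×10³) = 4.337×10⁻⁸ N⁻¹.
So P = 0.0006732 / 4.337×10⁻⁸ = 15.52 kN.
σ_{stainless steel} = P/A₁ = 15520/235 = 66.05 MPa, compressive.

σ ≈ 66 MPa (compressive)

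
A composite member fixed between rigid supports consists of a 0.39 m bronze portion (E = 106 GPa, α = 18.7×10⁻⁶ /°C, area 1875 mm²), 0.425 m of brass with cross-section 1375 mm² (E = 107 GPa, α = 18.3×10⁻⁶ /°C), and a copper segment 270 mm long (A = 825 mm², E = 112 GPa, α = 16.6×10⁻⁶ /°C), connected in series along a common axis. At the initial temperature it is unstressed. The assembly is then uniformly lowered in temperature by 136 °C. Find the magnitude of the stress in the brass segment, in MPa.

If the supports were absent, the total length change would be Σ αᵢΔT Lᵢ = 18.7×10⁻⁶×136×390 + 18.3×10⁻⁶×136×425 + 16.6×10⁻⁶×136×270 = 2.659 mm.
Since the ends are fixed, an axial force P builds up, equal in every segment, with P · Σ Lᵢ/(AᵢEᵢ) = δ_free.
Σ Lᵢ/(AᵢEᵢ) = 390/(1875×106×10³) + 425/(1375×107×10³) + 270/(825×112×10³) = 7.773×10⁻⁶ mm/N.
Hence P = δ_free / Σ(L/AE) = 2.659/7.773×10⁻⁶ = 342.1 kN (tensile).
σ_{brass} = P / A = 342100 / 1375 = 248.8 MPa.

σ ≈ 249 MPa (tensile)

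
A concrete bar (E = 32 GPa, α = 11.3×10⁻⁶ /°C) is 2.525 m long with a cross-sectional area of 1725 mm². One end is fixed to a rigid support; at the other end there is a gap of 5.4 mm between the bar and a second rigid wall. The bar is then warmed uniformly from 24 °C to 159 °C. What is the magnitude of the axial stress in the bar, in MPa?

σ ≈ 0 MPa

Unrestrained expansion: δ_free = αΔT L = 11.3×10⁻⁶ × 135 × 2525 = 3.852 mm.
Since δ_free = 3.85 mm is less than the 5.4 mm gap, the bar never touches the wall. No axial force develops.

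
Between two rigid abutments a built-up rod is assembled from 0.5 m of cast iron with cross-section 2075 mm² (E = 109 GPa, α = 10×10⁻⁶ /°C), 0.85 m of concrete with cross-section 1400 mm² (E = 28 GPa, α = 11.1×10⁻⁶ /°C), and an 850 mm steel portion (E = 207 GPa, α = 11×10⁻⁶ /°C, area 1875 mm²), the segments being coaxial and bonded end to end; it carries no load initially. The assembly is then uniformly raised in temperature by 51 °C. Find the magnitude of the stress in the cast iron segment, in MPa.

If the supports were absent, the total length change would be Σ αᵢΔT Lᵢ = 10×10⁻⁶×51×500 + 11.1×10⁻⁶×51×850 + 11×10⁻⁶×51×850 = 1.213 mm.
The rigid supports impose zero overall length change; the single axial force P common to all segments must satisfy P Σ Lᵢ/(AᵢEᵢ) = δ_free.
The series flexibility is Σ Lᵢ/(AᵢEᵢ) = 500/(2075×109×10³) + 850/(1400×28×10³) + 850/(1875×207×10³) = 2.608×10⁻⁵ mm/N.
Hence P = δ_free / Σ(L/AE) = 1.213/2.608×10⁻⁵ = 46.5 kN (compressive).
σ_{cast iron} = P / A = 46500 / 2075 = 22.41 MPa.

σ ≈ 22.4 MPa (compressive)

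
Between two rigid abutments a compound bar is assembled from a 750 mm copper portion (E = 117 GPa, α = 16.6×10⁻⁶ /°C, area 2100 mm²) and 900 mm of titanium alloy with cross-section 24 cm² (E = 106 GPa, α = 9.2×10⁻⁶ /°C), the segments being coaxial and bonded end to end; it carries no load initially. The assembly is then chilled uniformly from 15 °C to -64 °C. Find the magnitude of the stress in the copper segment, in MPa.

Free thermal contraction of the whole bar: Σ αᵢΔT Lᵢ = 16.6×10⁻⁶×79×750 + 9.2×10⁻⁶×79×900 = 1.638 mm.
The rigid supports impose zero overall length change; the single axial force P common to all segments must satisfy P Σ Lᵢ/(AᵢEᵢ) = δ_free.
The series flexibility is Σ Lᵢ/(AᵢEᵢ) = 750/(2100×117×10³) + 900/(2400×106×10³) = 6.59×10⁻⁶ mm/N.
Hence P = δ_free / Σ(L/AE) = 1.638/6.59×10⁻⁶ = 248.5 kN (tensile).
σ_{copper} = P / A = 248500 / 2100 = 118.3 MPa.

σ ≈ 118 MPa (tensile)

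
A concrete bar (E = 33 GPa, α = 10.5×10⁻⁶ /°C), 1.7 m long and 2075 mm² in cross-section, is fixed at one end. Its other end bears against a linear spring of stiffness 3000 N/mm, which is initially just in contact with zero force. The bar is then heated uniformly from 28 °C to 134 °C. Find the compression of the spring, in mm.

Free thermal expansion: δ_free = αΔT L = 10.5×10⁻⁶ × 106 × 1700 = 1.892 mm.
With a force P in the spring, the elastic change of the bar is PL/(AE) and that of the spring is P/k; compatibility requires their sum to equal δ_free.
So P = δ_free / [L/(AE) + 1/k] = 1.892 / [ 1700/(2075×33×10³) + 1/(3000) ].
P = 1.892 / 0.0003582 = 5283 N.
Spring compression = P/k = 5283/(3000) = 1.761 mm.

δ ≈ 1.76 mm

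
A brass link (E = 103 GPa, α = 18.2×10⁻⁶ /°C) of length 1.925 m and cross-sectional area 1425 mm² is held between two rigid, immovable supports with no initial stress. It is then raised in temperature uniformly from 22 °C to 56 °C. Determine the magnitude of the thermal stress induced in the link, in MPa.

σ ≈ 63.7 MPa (compressive)

Because both ends are immovable the net strain is zero, and the suppressed thermal strain is αΔT = 18.2×10⁻⁶ × 34 = 618.8×10⁻⁶.
Hence σ = E·αΔT = 103×10³ × 618.8×10⁻⁶ = 63.74 MPa, compressive.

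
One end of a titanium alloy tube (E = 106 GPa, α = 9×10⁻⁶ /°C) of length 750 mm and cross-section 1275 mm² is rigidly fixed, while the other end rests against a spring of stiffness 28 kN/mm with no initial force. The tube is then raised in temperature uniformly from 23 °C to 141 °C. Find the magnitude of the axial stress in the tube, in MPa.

σ ≈ 15.1 MPa (compressive)

Free thermal expansion: δ_free = αΔT L = 9×10⁻⁶ × 118 × 750 = 0.7965 mm.
With a force P in the spring, the elastic change of the tube is PL/(AE) and that of the spring is P/k; compatibility requires their sum to equal δ_free.
P [ L/(AE) + 1/k ] = δ_free → P [ 750/(1275×106×10³) + 1/(28×10³) ] = 0.7965.
P = 0.7965 / 4.126×10⁻⁵ = 19300 N.
σ = P/A = 19300/1275 = 15.14 MPa.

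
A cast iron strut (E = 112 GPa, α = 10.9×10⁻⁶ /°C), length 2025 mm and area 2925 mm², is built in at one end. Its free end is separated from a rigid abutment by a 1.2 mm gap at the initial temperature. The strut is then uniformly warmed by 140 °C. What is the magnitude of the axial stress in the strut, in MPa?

If the wall were absent the strut would grow by αΔT L = 10.9×10⁻⁶ × 140 × 2025 = 3.09 mm.
This exceeds the 1.2 mm gap, so the wall pushes back. The portion of expansion that must be recovered elastically is δ_free − gap = 3.09 − 1.2 = 1.89 mm.
That suppressed elongation corresponds to σ = E·Δ/L = 112×10³ × 1.89/2025 = 104.5 MPa.

σ ≈ 105 MPa (compressive)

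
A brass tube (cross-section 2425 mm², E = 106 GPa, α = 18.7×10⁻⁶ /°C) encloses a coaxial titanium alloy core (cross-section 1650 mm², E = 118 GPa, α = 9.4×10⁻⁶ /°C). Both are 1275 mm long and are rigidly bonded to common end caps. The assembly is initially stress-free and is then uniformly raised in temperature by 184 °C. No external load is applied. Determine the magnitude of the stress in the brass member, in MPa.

σ ≈ 78.2 MPa (compressive)

Both members must finish at the same length. With the larger α, the brass tends to over-expand; the plates restrain it, putting the brass in compression and the titanium alloy in tension. With no external load the two internal forces are equal and opposite, magnitude P.
Compatibility of the two members (thermal + elastic change equal): (α₁ − α₂)ΔT = P·[1/(A₁E₁) + 1/(A₂E₂)].
|α₁ − α₂|·ΔT = 9.3×10⁻⁶ × 184 = 0.001711.
1/(A₁E₁) + 1/(A₂E₂) = 1/(2425×106×10³) + 1/(1650×118×10³) = 9.026×10⁻⁹ N⁻¹.
P = 0.001711 / 9.026×10⁻⁹ = 189600 N = 189.6 kN.
σ_{brass} = P/A₁ = 189600/2425 = 78.18 MPa, compressive.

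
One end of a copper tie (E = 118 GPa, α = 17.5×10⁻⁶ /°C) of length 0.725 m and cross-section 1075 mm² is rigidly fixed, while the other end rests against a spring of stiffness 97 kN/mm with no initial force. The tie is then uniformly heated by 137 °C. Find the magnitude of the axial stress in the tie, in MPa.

Free thermal expansion: δ_free = αΔT L = 17.5×10⁻⁶ × 137 × 725 = 1.738 mm.
Let P be the compressive force at the spring. The tie shortens elastically by PL/(AE) and the spring compresses by P/k; together these equal δ_free.
So P = δ_free / [L/(AE) + 1/k] = 1.738 / [ 725/(1075×118×10³) + 1/(97×10³) ].
P = 1.738 / 1.602×10⁻⁵ = 108500 N.
σ = P/A = 108500/1075 = 100.9 MPa.

σ ≈ 101 MPa (compressive)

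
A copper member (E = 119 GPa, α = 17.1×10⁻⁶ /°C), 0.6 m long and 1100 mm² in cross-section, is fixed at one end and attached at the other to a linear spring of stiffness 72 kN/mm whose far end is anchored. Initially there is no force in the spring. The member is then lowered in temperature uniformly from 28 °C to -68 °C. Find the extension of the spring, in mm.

δ ≈ 0.741 mm

The unrestrained thermal change is αΔT L = 17.1×10⁻⁶ × 96 × 600 = 0.985 mm.
Let P be the tensile force in the spring. The member extends elastically by PL/(AE) and the spring stretches by P/k; together these equal δ_free.
P [ L/(AE) + 1/k ] = δ_free → P [ 600/(1100×119×10³) + 1/(72×10³) ] = 0.985.
P = 0.985 / 1.847×10⁻⁵ = 53320 N.
Spring extension = P/k = 53320/(72×10³) = 0.7406 mm.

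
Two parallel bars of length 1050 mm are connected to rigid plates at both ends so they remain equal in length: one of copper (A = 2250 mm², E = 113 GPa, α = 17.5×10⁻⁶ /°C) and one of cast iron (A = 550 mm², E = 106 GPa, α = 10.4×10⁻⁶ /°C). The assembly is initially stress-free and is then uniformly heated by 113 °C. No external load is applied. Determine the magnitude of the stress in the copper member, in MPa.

σ ≈ 16.9 MPa (compressive)

Both members must finish at the same length. With the larger α, the copper tends to over-expand; the plates restrain it, putting the copper in compression and the cast iron in tension. With no external load the two internal forces are equal and opposite, magnitude P.
Setting the final lengths equal and cancelling L: (α₁ − α₂)ΔT = P/(A₁E₁) + P/(A₂E₂).
|α₁ − α₂|·ΔT = 7.1×10⁻⁶ × 113 = 0.0008023.
1/(A₁E₁) + 1/(A₂E₂) = 1/(2250×113×10³) + 1/(550×106×10³) = 2.109×10⁻⁸ N⁻¹.
P = 0.0008023 / 2.109×10⁻⁸ = 38050 N = 38.05 kN.
σ_{copper} = P/A₁ = 38050/2250 = 16.91 MPa, compressive.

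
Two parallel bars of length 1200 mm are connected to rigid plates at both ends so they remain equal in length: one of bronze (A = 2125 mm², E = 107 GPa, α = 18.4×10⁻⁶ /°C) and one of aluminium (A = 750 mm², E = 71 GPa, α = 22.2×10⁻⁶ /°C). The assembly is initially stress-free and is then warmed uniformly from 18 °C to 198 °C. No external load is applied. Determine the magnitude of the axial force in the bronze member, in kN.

Both members must finish at the same length. With the larger α, the aluminium tends to over-expand; the plates restrain it, putting the aluminium in compression and the bronze in tension. With no external load the two internal forces are equal and opposite, magnitude P.
Compatibility of the two members (thermal + elastic change equal): (α₁ − α₂)ΔT = P·[1/(A₁E₁) + 1/(A₂E₂)].
|α₁ − α₂|·ΔT = 3.8×10⁻⁶ × 180 = 0.000684.
1/(A₁E₁) + 1/(A₂E₂) = 1/(2125×107×10³) + 1/(750×71×10³) = 2.318×10⁻⁸ N⁻¹.
P = 0.000684 / 2.318×10⁻⁸ = 29510 N = 29.51 kN.

P ≈ 29.5 kN (tensile in the bronze)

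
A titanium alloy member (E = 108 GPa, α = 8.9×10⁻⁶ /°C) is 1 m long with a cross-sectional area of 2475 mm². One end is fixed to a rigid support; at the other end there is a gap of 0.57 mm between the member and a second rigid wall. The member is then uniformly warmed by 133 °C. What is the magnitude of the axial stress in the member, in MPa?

If the wall were absent the member would grow by αΔT L = 8.9×10⁻⁶ × 133 × 1000 = 1.184 mm.
After closing the 0.57 mm clearance, 1.184 − 0.57 = 0.6137 mm of expansion remains to be suppressed by the wall.
Compatibility: PL/(AE) = 0.6137 mm, so σ = P/A = E × (0.6137/1000) = 66.28 MPa.

σ ≈ 66.3 MPa (compressive)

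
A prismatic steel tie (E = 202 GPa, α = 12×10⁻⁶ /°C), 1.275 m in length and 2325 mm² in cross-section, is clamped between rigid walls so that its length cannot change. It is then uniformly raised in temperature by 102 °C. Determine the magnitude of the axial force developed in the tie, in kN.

P ≈ 575 kN (compressive)

With zero net strain, σ = E·αΔT = 202 GPa × 12×10⁻⁶ × 102 = 247.2 MPa.
P = AEαΔT = 2325 × 202×10³ × 12×10⁻⁶ × 102 = 574.9 kN (compressive).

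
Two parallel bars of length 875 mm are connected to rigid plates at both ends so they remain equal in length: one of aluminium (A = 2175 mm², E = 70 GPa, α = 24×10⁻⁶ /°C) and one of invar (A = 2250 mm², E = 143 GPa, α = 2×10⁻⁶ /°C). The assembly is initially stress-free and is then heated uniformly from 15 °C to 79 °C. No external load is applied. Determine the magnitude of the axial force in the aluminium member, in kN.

Equilibrium of a rigid end plate with no external load gives equal and opposite internal forces ±P in the two members. Since α_{aluminium} > α_{invar}, heating drives the aluminium into compression and the invar into tension.
Compatibility of the two members (thermal + elastic change equal): (α₁ − α₂)ΔT = P·[1/(A₁E₁) + 1/(A₂E₂)].
|α₁ − α₂|·ΔT = 22×10⁻⁶ × 64 = 0.001408.
1/(A₁E₁) + 1/(A₂E₂) = 1/(2175×70×10³) + 1/(2250×143×10³) = 9.676×10⁻⁹ N⁻¹.
So P = 0.001408 / 9.676×10⁻⁹ = 145.5 kN.

P ≈ 146 kN (compressive in the aluminium)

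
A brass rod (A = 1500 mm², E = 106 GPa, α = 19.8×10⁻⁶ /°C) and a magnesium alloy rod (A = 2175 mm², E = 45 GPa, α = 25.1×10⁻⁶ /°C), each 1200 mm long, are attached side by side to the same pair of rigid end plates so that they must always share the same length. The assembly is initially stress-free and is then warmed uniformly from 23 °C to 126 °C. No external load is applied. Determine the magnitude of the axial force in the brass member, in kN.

P ≈ 33.1 kN (tensile in the brass)

The magnesium alloy has the larger α, so on heating it would change length more than the brass if both were free. The rigid plates force a common final length, so the magnesium alloy is put into compression and the brass into tension, with equal and opposite forces P (no external load).
Compatibility of the two members (thermal + elastic change equal): (α₁ − α₂)ΔT = P·[1/(A₁E₁) + 1/(A₂E₂)].
|α₁ − α₂|·ΔT = 5.3×10⁻⁶ × 103 = 0.0005459.
1/(A₁E₁) + 1/(A₂E₂) = 1/(1500×106×10³) + 1/(2175×45×10³) = 1.651×10⁻⁸ N⁻¹.
P = 0.0005459 / 1.651×10⁻⁸ = 33070 N = 33.07 kN.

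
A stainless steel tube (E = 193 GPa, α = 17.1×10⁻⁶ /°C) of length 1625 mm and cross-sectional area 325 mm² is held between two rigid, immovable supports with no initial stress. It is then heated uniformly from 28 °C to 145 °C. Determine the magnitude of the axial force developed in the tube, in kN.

P ≈ 125 kN (compressive)

The ends cannot move, so σ = EαΔT = 193×10³ × 17.1×10⁻⁶ × 117 = 386.1 MPa.
P = AEαΔT = 325 × 193×10³ × 17.1×10⁻⁶ × 117 = 125.5 kN (compressive).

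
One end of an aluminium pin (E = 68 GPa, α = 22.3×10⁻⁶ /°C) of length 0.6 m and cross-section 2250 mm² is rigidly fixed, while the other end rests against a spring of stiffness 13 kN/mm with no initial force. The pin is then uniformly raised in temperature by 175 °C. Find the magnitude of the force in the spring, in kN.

If the spring were absent the pin would lengthen by αΔT L = 22.3×10⁻⁶ × 175 × 600 = 2.341 mm.
With a force P in the spring, the elastic change of the pin is PL/(AE) and that of the spring is P/k; compatibility requires their sum to equal δ_free.
P [ L/(AE) + 1/k ] = δ_free → P [ 600/(2250×68×10³) + 1/(13×10³) ] = 2.341.
P = 2.341 / 8.084×10⁻⁵ = 28960 N.

P ≈ 29 kN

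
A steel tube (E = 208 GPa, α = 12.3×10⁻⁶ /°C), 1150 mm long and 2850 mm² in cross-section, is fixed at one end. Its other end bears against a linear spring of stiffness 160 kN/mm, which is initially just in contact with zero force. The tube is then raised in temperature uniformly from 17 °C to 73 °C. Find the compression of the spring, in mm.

δ ≈ 0.604 mm

Free thermal expansion: δ_free = αΔT L = 12.3×10⁻⁶ × 56 × 1150 = 0.7921 mm.
With a force P in the spring, the elastic change of the tube is PL/(AE) and that of the spring is P/k; compatibility requires their sum to equal δ_free.
P [ L/(AE) + 1/k ] = δ_free → P [ 1150/(2850×208×10³) + 1/(160×10³) ] = 0.7921.
P = 0.7921 / 8.19×10⁻⁶ = 96720 N.
Spring compression = P/k = 96720/(160×10³) = 0.6045 mm.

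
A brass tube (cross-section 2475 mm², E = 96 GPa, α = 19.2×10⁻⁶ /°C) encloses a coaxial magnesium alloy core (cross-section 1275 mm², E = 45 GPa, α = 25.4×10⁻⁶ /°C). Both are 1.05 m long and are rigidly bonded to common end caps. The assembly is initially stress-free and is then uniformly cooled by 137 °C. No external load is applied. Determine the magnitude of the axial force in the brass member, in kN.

Both members must finish at the same length. With the larger α, the magnesium alloy tends to over-contract; the plates restrain it, putting the magnesium alloy in tension and the brass in compression. With no external load the two internal forces are equal and opposite, magnitude P.
Equating the net (thermal + elastic) strains gives |α₁ − α₂|·ΔT = P·[1/(A₁E₁) + 1/(A₂E₂)].
|α₁ − α₂|·ΔT = 6.2×10⁻⁶ × 137 = 0.0008494.
1/(A₁E₁) + 1/(A₂E₂) = 1/(2475×96×10³) + 1/(1275×45×10³) = 2.164×10⁻⁸ N⁻¹.
P = 0.0008494 / 2.164×10⁻⁸ = 39260 N = 39.26 kN.

P ≈ 39.3 kN (compressive in the brass)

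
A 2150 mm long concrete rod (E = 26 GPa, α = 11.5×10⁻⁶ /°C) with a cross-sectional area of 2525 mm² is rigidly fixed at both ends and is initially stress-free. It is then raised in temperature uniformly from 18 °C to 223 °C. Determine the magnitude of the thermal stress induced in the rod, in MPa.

Because both ends are immovable the net strain is zero, and the suppressed thermal strain is αΔT = 11.5×10⁻⁶ × 205 = 2357.5×10⁻⁶.
σ = EαΔT = 26×10³ × 11.5×10⁻⁶ × 205 = 61.29 MPa (compressive; the rod is trying to expand).

σ ≈ 61.3 MPa (compressive)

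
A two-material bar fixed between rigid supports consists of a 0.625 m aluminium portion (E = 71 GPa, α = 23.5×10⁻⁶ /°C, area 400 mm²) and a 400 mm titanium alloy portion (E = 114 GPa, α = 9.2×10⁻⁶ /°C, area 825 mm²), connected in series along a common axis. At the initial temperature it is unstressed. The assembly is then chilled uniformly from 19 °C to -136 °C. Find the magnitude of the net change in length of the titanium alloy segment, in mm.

Free thermal contraction of the whole bar: Σ αᵢΔT Lᵢ = 23.5×10⁻⁶×155×625 + 9.2×10⁻⁶×155×400 = 2.847 mm.
Since the ends are fixed, an axial force P builds up, equal in every segment, with P · Σ Lᵢ/(AᵢEᵢ) = δ_free.
Σ Lᵢ/(AᵢEᵢ) = 625/(400×71×10³) + 400/(825×114×10³) = 2.626×10⁻⁵ mm/N.
Hence P = δ_free / Σ(L/AE) = 2.847/2.626×10⁻⁵ = 108.4 kN (tensile).
For the titanium alloy segment, free thermal change = 9.2×10⁻⁶×155×400 = 0.5704 mm and elastic change from P = 108400×400/(825×114×10³) = 0.4611 mm; these oppose, so the net change is 0.109 mm (segment shortens).

|ΔL| ≈ 0.109 mm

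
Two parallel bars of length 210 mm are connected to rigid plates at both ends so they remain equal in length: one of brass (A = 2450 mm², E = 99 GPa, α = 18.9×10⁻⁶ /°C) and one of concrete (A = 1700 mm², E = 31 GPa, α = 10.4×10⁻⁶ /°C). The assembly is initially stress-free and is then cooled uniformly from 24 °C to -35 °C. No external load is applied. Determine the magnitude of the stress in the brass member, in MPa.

The brass has the larger α, so on cooling it would change length more than the concrete if both were free. The rigid plates force a common final length, so the brass is put into tension and the concrete into compression, with equal and opposite forces P (no external load).
Compatibility of the two members (thermal + elastic change equal): (α₁ − α₂)ΔT = P·[1/(A₁E₁) + 1/(A₂E₂)].
|α₁ − α₂|·ΔT = 8.5×10⁻⁶ × 59 = 0.0005015.
1/(A₁E₁) + 1/(A₂E₂) = 1/(2450×99×10³) + 1/(1700×31×10³) = 2.31×10⁻⁸ N⁻¹.
P = 0.0005015 / 2.31×10⁻⁸ = 21710 N = 21.71 kN.
σ_{brass} = P/A₁ = 21710/2450 = 8.862 MPa, tensile.

σ ≈ 8.86 MPa (tensile)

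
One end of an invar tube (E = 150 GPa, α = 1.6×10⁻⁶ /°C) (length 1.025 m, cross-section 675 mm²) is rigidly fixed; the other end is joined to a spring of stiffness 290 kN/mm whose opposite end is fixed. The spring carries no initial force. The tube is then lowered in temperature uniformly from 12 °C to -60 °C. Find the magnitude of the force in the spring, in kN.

The unrestrained thermal change is αΔT L = 1.6×10⁻⁶ × 72 × 1025 = 0.1181 mm.
With a force P in the spring, the elastic change of the tube is PL/(AE) and that of the spring is P/k; compatibility requires their sum to equal δ_free.
P [ L/(AE) + 1/k ] = δ_free → P [ 1025/(675×150×10³) + 1/(290×10³) ] = 0.1181.
P = 0.1181 / 1.357×10⁻⁵ = 8700 N.

P ≈ 8.7 kN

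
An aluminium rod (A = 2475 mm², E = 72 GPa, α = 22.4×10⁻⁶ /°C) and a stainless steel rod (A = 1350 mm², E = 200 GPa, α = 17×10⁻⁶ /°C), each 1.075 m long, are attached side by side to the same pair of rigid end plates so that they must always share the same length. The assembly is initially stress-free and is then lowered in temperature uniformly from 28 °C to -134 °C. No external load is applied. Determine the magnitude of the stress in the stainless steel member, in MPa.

σ ≈ 69.6 MPa (compressive)

Equilibrium of a rigid end plate with no external load gives equal and opposite internal forces ±P in the two members. Since α_{aluminium} > α_{stainless steel}, cooling drives the aluminium into tension and the stainless steel into compression.
Equating the net (thermal + elastic) strains gives |α₁ − α₂|·ΔT = P·[1/(A₁E₁) + 1/(A₂E₂)].
|α₁ − α₂|·ΔT = 5.4×10⁻⁶ × 162 = 0.0008748.
1/(A₁E₁) + 1/(A₂E₂) = 1/(2475×72×10³) + 1/(1350×200×10³) = 9.315×10⁻⁹ N⁻¹.
P = 0.0008748 / 9.315×10⁻⁹ = 93910 N = 93.91 kN.
σ_{stainless steel} = P/A₂ = 93910/1350 = 69.56 MPa, compressive.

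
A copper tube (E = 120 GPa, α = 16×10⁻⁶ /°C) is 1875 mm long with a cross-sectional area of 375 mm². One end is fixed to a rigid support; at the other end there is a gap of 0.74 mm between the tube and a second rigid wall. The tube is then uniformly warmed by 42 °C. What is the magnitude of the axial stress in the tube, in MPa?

σ ≈ 33.3 MPa (compressive)

If the wall were absent the tube would grow by αΔT L = 16×10⁻⁶ × 42 × 1875 = 1.26 mm.
This exceeds the 0.74 mm gap, so the wall pushes back. The portion of expansion that must be recovered elastically is δ_free − gap = 1.26 − 0.74 = 0.52 mm.
Compatibility: PL/(AE) = 0.52 mm, so σ = P/A = E × (0.52/1875) = 33.28 MPa.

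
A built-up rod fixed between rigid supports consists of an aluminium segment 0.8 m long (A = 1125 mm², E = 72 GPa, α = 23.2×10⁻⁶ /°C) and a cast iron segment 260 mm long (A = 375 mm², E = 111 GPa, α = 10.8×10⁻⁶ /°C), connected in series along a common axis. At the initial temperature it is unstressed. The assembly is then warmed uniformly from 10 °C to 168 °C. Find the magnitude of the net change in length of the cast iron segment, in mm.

|ΔL| ≈ 0.864 mm

With the walls removed the bar would change length by δ_free = Σ αᵢΔT Lᵢ = 23.2×10⁻⁶×158×800 + 10.8×10⁻⁶×158×260 = 3.376 mm.
The walls prevent any net length change, so an axial force P (same in every segment) develops. Compatibility: P · Σ Lᵢ/(AᵢEᵢ) = δ_free.
Σ Lᵢ/(AᵢEᵢ) = 800/(1125×72×10³) + 260/(375×111×10³) = 1.612×10⁻⁵ mm/N.
P = 3.376 / 1.612×10⁻⁵ = 209400 N = 209.4 kN, compressive.
For the cast iron segment, free thermal change = 10.8×10⁻⁶×158×260 = 0.4437 mm and elastic change from P = 209400×260/(375×111×10³) = 1.308 mm; these oppose, so the net change is 0.864 mm (segment shortens).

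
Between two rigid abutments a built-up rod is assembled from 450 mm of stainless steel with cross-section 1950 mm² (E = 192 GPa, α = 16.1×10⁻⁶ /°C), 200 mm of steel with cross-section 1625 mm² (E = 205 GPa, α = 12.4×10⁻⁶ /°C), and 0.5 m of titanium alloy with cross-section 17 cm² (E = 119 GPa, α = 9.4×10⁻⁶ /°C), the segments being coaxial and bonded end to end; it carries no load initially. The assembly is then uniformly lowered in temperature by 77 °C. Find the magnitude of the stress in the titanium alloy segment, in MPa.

σ ≈ 153 MPa (tensile)

Free thermal contraction of the whole bar: Σ αᵢΔT Lᵢ = 16.1×10⁻⁶×77×450 + 12.4×10⁻⁶×77×200 + 9.4×10⁻⁶×77×500 = 1.111 mm.
Since the ends are fixed, an axial force P builds up, equal in every segment, with P · Σ Lᵢ/(AᵢEᵢ) = δ_free.
Σ Lᵢ/(AᵢEᵢ) = 450/(1950×192×10³) + 200/(1625×205×10³) + 500/(1700×119×10³) = 4.274×10⁻⁶ mm/N.
Hence P = δ_free / Σ(L/AE) = 1.111/4.274×10⁻⁶ = 259.9 kN (tensile).
σ_{titanium alloy} = P / A = 259900 / 1700 = 152.9 MPa.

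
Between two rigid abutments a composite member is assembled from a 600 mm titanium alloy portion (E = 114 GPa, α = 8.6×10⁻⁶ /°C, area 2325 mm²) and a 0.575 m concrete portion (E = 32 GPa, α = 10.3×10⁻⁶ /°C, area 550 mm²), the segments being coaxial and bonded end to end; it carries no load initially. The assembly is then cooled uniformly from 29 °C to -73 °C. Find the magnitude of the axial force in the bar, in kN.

P ≈ 32.4 kN (tensile)

With the walls removed the bar would change length by δ_free = Σ αᵢΔT Lᵢ = 8.6×10⁻⁶×102×600 + 10.3×10⁻⁶×102×575 = 1.13 mm.
Since the ends are fixed, an axial force P builds up, equal in every segment, with P · Σ Lᵢ/(AᵢEᵢ) = δ_free.
Σ Lᵢ/(AᵢEᵢ) = 600/(2325×114×10³) + 575/(550×32×10³) = 3.493×10⁻⁵ mm/N.
So P = 1.13 / 3.493×10⁻⁵ = 32.36 kN, tensile.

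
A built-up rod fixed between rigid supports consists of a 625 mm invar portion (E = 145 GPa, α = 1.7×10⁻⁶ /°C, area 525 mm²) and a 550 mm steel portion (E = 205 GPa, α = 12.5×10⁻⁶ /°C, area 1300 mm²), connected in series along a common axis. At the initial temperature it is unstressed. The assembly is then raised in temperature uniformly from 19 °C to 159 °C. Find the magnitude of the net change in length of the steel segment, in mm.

With the walls removed the bar would change length by δ_free = Σ αᵢΔT Lᵢ = 1.7×10⁻⁶×140×625 + 12.5×10⁻⁶×140×550 = 1.111 mm.
The rigid supports impose zero overall length change; the single axial force P common to all segments must satisfy P Σ Lᵢ/(AᵢEᵢ) = δ_free.
Σ Lᵢ/(AᵢEᵢ) = 625/(525×145×10³) + 550/(1300×205×10³) = 1.027×10⁻⁵ mm/N.
P = 1.111 / 1.027×10⁻⁵ = 108200 N = 108.2 kN, compressive.
For the steel segment, free thermal change = 12.5×10⁻⁶×140×550 = 0.9625 mm and elastic change from P = 108200×550/(1300×205×10³) = 0.2232 mm; these oppose, so the net change is 0.739 mm (segment lengthens).

|ΔL| ≈ 0.739 mm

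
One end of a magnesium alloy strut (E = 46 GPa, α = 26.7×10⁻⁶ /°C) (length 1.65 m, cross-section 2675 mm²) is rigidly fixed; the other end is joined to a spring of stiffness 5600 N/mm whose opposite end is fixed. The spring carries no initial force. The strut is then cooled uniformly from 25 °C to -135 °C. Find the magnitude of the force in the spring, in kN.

Free thermal contraction: δ_free = αΔT L = 26.7×10⁻⁶ × 160 × 1650 = 7.049 mm.
With a force P in the spring, the elastic change of the strut is PL/(AE) and that of the spring is P/k; compatibility requires their sum to equal δ_free.
So P = δ_free / [L/(AE) + 1/k] = 7.049 / [ 1650/(2675×46×10³) + 1/(5600) ].
P = 7.049 / 0.000192 = 36720 N.

P ≈ 36.7 kN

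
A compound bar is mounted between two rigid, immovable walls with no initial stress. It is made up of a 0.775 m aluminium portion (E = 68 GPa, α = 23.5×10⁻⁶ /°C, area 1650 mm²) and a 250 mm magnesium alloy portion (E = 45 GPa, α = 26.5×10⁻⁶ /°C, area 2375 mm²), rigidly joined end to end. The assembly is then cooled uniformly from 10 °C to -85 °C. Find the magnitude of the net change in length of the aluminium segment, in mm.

If the supports were absent, the total length change would be Σ αᵢΔT Lᵢ = 23.5×10⁻⁶×95×775 + 26.5×10⁻⁶×95×250 = 2.36 mm.
The walls prevent any net length change, so an axial force P (same in every segment) develops. Compatibility: P · Σ Lᵢ/(AᵢEᵢ) = δ_free.
The series flexibility is Σ Lᵢ/(AᵢEᵢ) = 775/(1650×68×10³) + 250/(2375×45×10³) = 9.246×10⁻⁶ mm/N.
So P = 2.36 / 9.246×10⁻⁶ = 255.2 kN, tensile.
For the aluminium segment, free thermal change = 23.5×10⁻⁶×95×775 = 1.73 mm and elastic change from P = 255200×775/(1650×68×10³) = 1.763 mm; these oppose, so the net change is 0.0325 mm (segment lengthens).

|ΔL| ≈ 0.0325 mm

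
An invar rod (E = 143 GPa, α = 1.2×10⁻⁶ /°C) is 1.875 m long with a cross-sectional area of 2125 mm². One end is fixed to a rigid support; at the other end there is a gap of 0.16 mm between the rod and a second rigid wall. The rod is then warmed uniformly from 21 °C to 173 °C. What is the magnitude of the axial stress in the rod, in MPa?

σ ≈ 13.9 MPa (compressive)

If the wall were absent the rod would grow by αΔT L = 1.2×10⁻⁶ × 152 × 1875 = 0.342 mm.
After closing the 0.16 mm clearance, 0.342 − 0.16 = 0.182 mm of expansion remains to be suppressed by the wall.
That suppressed elongation corresponds to σ = E·Δ/L = 143×10³ × 0.182/1875 = 13.88 MPa.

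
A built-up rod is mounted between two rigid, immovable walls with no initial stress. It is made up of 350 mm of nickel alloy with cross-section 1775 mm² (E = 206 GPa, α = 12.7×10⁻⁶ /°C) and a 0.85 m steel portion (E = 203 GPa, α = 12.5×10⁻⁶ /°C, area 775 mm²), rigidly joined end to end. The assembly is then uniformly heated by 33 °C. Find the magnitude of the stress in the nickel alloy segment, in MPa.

If the supports were absent, the total length change would be Σ αᵢΔT Lᵢ = 12.7×10⁻⁶×33×350 + 12.5×10⁻⁶×33×850 = 0.4973 mm.
Since the ends are fixed, an axial force P builds up, equal in every segment, with P · Σ Lᵢ/(AᵢEᵢ) = δ_free.
Σ Lᵢ/(AᵢEᵢ) = 350/(1775×206×10³) + 850/(775×203×10³) = 6.36×10⁻⁶ mm/N.
So P = 0.4973 / 6.36×10⁻⁶ = 78.19 kN, compressive.
σ_{nickel alloy} = P / A = 78190 / 1775 = 44.05 MPa.

σ ≈ 44.1 MPa (compressive)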